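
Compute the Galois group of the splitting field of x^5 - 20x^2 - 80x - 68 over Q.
The polynomial f is an irreducible quintic over Q, so G = Gal(f/Q) is a transitive subgroup of S_5: one of C_5 (5T1, order 5), D_5 (5T2, order 10), F_20 (5T3, order 20), A_5 (5T4, order 60) or S_5 (5T5, order 120). The discriminant of f is 4992800000, which is not a perfect square, so G is not contained in A_5. The transitive groups of degree 5 not contained in A_5 are: F_20 (5T3, order 20), S_5 (5T5, order 120). By Dedekind's theorem, for a prime p not dividing disc(f) the degrees of the irreducible factors of f mod p form the cycle type of an element of G. Factoring f modulo the 18 such primes p <= 71 (skipping 2, 5, which divide the discriminant), each new pattern first appears at: mod 3: f = (x + 1)(x^4 + 2x^3 + x^2 + 1), pattern 4+1; mod 11: f = (x^5 + 2x^2 + 8x + 9), pattern 5; mod 19: f = (x + 11)(x^2 + 10x + 10)(x^2 + 17x + 17), pattern 2+2+1. No other pattern occurs in this range, so the set of observed cycle types is {4+1, 5, 2+2+1}. The candidates containing elements of all these cycle types are F_20 (5T3) of order 20, S_5 (5T5) of order 120; the others are excluded. The observed types are precisely the cycle types that occur in F_20 (5T3) (apart from the identity). Each of the other remaining candidates has further cycle types, and by the Chebotarev density theorem the matching factorization patterns would occur for a proportion of primes equal to their share of the group: S_5 (5T5) additionally contains elements of type 3+2, 3+1+1, 2+1+1+1 (50 of its 120 elements, about 42% of primes). None of the 18 primes tested shows any such pattern (for each of these groups the chance of that is below 10^-4), which rules them out. Hence G = F_20 (5T3), of order 20.

F_20 (order 20)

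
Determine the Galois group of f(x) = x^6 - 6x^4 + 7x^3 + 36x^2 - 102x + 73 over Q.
The polynomial f is an irreducible sextic over Q, so G = Gal(f/Q) is one of the 16 transitive subgroups 6T1, ..., 6T16 of S_6. The discriminant of f is -16829675182323, which is not a perfect square, so G is not contained in A_6. The transitive groups of degree 6 not contained in A_6 are: C_6 (6T1, order 6), S_3 (6T2, order 6), D_6 (6T3, order 12), C_3 x S_3 (6T5, order 18), A_4 x C_2 (6T6, order 24), S_4 (6T8, order 24), S_3 x S_3 (6T9, order 36), S_4 x C_2 (6T11, order 48), (S_3 x S_3) : C_2 (6T13, order 72), PGL(2,5) (6T14, order 120), S_6 (6T16, order 720). By Dedekind's theorem, for a prime p not dividing disc(f) the degrees of the irreducible factors of f mod p form the cycle type of an element of G. Factoring f modulo the 37 such primes p <= 167 (skipping 3, 19, which divide the discriminant), each new pattern first appears at: mod 2: f = (x^6 + x^3 + 1), pattern 6; mod 7: f = (x^3 + 3x + 5)(x^3 + 5x + 2), pattern 3+3; mod 17: f = (x^2 + 5x + 13)(x^2 + 13x + 11)(x^2 + 16x + 8), pattern 2+2+2; mod 37: f = (x + 2)(x + 9)(x + 15)(x + 24)(x + 26)(x + 35), pattern 1+1+1+1+1+1. No other pattern occurs in this range, so the set of observed cycle types is {6, 3+3, 2+2+2, 1+1+1+1+1+1}. The candidates containing elements of all these cycle types are C_6 (6T1) of order 6, D_6 (6T3) of order 12, C_3 x S_3 (6T5) of order 18, A_4 x C_2 (6T6) of order 24, S_3 x S_3 (6T9) of order 36, S_4 x C_2 (6T11) of order 48, (S_3 x S_3) : C_2 (6T13) of order 72, PGL(2,5) (6T14) of order 120, S_6 (6T16) of order 720; the others are excluded. The observed types are precisely the cycle types that occur in C_6 (6T1). Each of the other remaining candidates has further cycle types, and by the Chebotarev density theorem the matching factorization patterns would occur for a proportion of primes equal to their share of the group: D_6 (6T3) additionally contains elements of type 2+2+1+1 (3 of its 12 elements, about 25% of primes); C_3 x S_3 (6T5) additionally contains elements of type 3+1+1+1 (4 of its 18 elements, about 22% of primes); A_4 x C_2 (6T6) additionally contains elements of type 2+2+1+1, 2+1+1+1+1 (6 of its 24 elements, about 25% of primes); S_3 x S_3 (6T9) additionally contains elements of type 3+1+1+1, 2+2+1+1 (13 of its 36 elements, about 36% of primes); S_4 x C_2 (6T11) additionally contains elements of type 4+2, 4+1+1, 2+2+1+1, 2+1+1+1+1 (24 of its 48 elements, about 50% of primes); (S_3 x S_3) : C_2 (6T13) additionally contains elements of type 4+2, 3+2+1, 3+1+1+1, 2+2+1+1, 2+1+1+1+1 (49 of its 72 elements, about 68% of primes); PGL(2,5) (6T14) additionally contains elements of type 5+1, 4+1+1, 2+2+1+1 (69 of its 120 elements, about 58% of primes); S_6 (6T16) additionally contains elements of type 5+1, 4+2, 4+1+1, 3+2+1, 3+1+1+1, 2+2+1+1, 2+1+1+1+1 (544 of its 720 elements, about 76% of primes). None of the 37 primes tested shows any such pattern (for each of these groups the chance of that is below 10^-4), which rules them out. Hence G = C_6 (6T1), of order 6.

C_6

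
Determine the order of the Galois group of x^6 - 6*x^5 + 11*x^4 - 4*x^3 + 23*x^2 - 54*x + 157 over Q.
The degree of the splitting field over Q equals the order of the Galois group, so first determine the group. The polynomial f is an irreducible sextic over Q, so G = Gal(f/Q) is one of the 16 transitive subgroups 6T1, ..., 6T16 of S_6. The discriminant of f is -5497558138880000, which is not a perfect square, so G is not contained in A_6. The transitive groups of degree 6 not contained in A_6 are: C_6 (6T1, order 6), S_3 (6T2, order 6), D_6 (6T3, order 12), C_3 x S_3 (6T5, order 18), A_4 x C_2 (6T6, order 24), S_4 (6T8, order 24), S_3 x S_3 (6T9, order 36), S_4 x C_2 (6T11, order 48), (S_3 x S_3) : C_2 (6T13, order 72), PGL(2,5) (6T14, order 120), S_6 (6T16, order 720). By Dedekind's theorem, for a prime p not dividing disc(f) the degrees of the irreducible factors of f mod p form the cycle type of an element of G. Factoring f modulo the 22 such primes p <= 89 (skipping 2, 5, which divide the discriminant), each new pattern first appears at: mod 3: f = (x^3 + x^2 + x + 2)(x^3 + 2x^2 + 2x + 2), pattern 3+3; mod 7: f = (x^2 + 2)(x^2 + 3x + 6)(x^2 + 5x + 2), pattern 2+2+2; mod 13: f = (x + 4)(x + 7)(x^4 + 9x^3 + x^2 + 6x + 7), pattern 4+1+1; mod 43: f = (x + 18)(x + 23)(x^2 + 41x + 17)(x^2 + 41x + 41), pattern 2+2+1+1. No other pattern occurs in this range, so the set of observed cycle types is {3+3, 2+2+2, 4+1+1, 2+2+1+1}. The candidates containing elements of all these cycle types are S_4 (6T8) of order 24, S_4 x C_2 (6T11) of order 48, PGL(2,5) (6T14) of order 120, S_6 (6T16) of order 720; the others are excluded. The observed types are precisely the cycle types that occur in S_4 (6T8) (apart from the identity). Each of the other remaining candidates has further cycle types, and by the Chebotarev density theorem the matching factorization patterns would occur for a proportion of primes equal to their share of the group: S_4 x C_2 (6T11) additionally contains elements of type 6, 4+2, 2+1+1+1+1 (17 of its 48 elements, about 35% of primes); PGL(2,5) (6T14) additionally contains elements of type 6, 5+1 (44 of its 120 elements, about 37% of primes); S_6 (6T16) additionally contains elements of type 6, 5+1, 4+2, 3+2+1, 3+1+1+1, 2+1+1+1+1 (529 of its 720 elements, about 73% of primes). None of the 22 primes tested shows any such pattern (for each of these groups the chance of that is below 10^-4), which rules them out. Hence G = S_4 (6T8), of order 24. The Galois group S_4 (6T8) has order 24, so the splitting field has degree 24 over Q.

24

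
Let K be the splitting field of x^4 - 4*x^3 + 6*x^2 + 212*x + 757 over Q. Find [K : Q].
The degree of the splitting field over Q equals the order of the Galois group, so first determine the group. The polynomial is an irreducible quartic over Q and its discriminant is 176319369216 = 419904^2, a perfect square, so the Galois group is contained in A_4. The resolvent cubic y^3 - 6*y^2 - 3876*y - 38888 is irreducible over Q. An irreducible resolvent with square discriminant gives A_4. The Galois group A_4 (4T4) has order 12, so the splitting field has degree 12 over Q.

12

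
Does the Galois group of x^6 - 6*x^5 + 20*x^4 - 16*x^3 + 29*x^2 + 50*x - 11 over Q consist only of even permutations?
The polynomial is irreducible of degree 6 over Q. Its discriminant is 878336594921536 = 29636744^2, a perfect square. A Galois group lies in the alternating group exactly when the discriminant is a square in Q, so the Galois group (S_4) is contained in A_6.

Yes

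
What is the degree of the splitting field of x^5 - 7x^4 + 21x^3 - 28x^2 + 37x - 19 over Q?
The degree of the splitting field over Q equals the order of the Galois group, so first determine the group. The polynomial f is an irreducible quintic over Q, so G = Gal(f/Q) is a transitive subgroup of S_5: one of C_5 (5T1, order 5), D_5 (5T2, order 10), F_20 (5T3, order 20), A_5 (5T4, order 60) or S_5 (5T5, order 120). The discriminant of f is 1161105625 = 34075^2, a perfect square, so G is contained in A_5. The transitive groups of degree 5 contained in A_5 are: C_5 (5T1, order 5), D_5 (5T2, order 10), A_5 (5T4, order 60). By Dedekind's theorem, for a prime p not dividing disc(f) the degrees of the irreducible factors of f mod p form the cycle type of an element of G. Factoring f modulo the 23 such primes p <= 101 (skipping 5, 29, 47, which divide the discriminant), each new pattern first appears at: mod 2: f = (x^5 + x^4 + x^3 + x + 1), pattern 5; mod 11: f = (x + 2)(x^2 + 3x + 3)(x^2 + 10x + 6), pattern 2+2+1; mod 83: f = (x + 17)(x + 33)(x + 38)(x + 74)(x + 80), pattern 1+1+1+1+1. No other pattern occurs in this range, so the set of observed cycle types is {5, 2+2+1, 1+1+1+1+1}. The candidates containing elements of all these cycle types are D_5 (5T2) of order 10, A_5 (5T4) of order 60; the others are excluded. The observed types are precisely the cycle types that occur in D_5 (5T2). Each of the other remaining candidates has further cycle types, and by the Chebotarev density theorem the matching factorization patterns would occur for a proportion of primes equal to their share of the group: A_5 (5T4) additionally contains elements of type 3+1+1 (20 of its 60 elements, about 33% of primes). None of the 23 primes tested shows any such pattern (for each of these groups the chance of that is below 10^-4), which rules them out. Hence G = D_5 (5T2), of order 10. The Galois group D_5 (5T2) has order 10, so the splitting field has degree 10 over Q.

10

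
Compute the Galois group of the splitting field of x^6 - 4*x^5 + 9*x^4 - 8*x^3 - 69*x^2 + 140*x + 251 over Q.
The polynomial f is an irreducible sextic over Q, so G = Gal(f/Q) is one of the 16 transitive subgroups 6T1, ..., 6T16 of S_6. The discriminant of f is 564385546240000 = 23756800^2, a perfect square, so G is contained in A_6. The transitive groups of degree 6 contained in A_6 are: A_4 (6T4, order 12), S_4 (6T7, order 24), (C_3 x C_3) : C_4 (6T10, order 36), PSL(2,5) (6T12, order 60), A_6 (6T15, order 360). By Dedekind's theorem, for a prime p not dividing disc(f) the degrees of the irreducible factors of f mod p form the cycle type of an element of G. Factoring f modulo the 19 such primes p <= 79 (skipping 2, 5, 29, which divide the discriminant), each new pattern first appears at: mod 3: f = (x^2 + x + 2)(x^4 + x^3 + 2x + 1), pattern 4+2; mod 11: f = (x^3 + 2x^2 + 2x + 9)(x^3 + 5x^2 + 8x + 1), pattern 3+3; mod 19: f = (x + 2)(x + 4)(x^2 + 3x + 11)(x^2 + 6x + 13), pattern 2+2+1+1; mod 61: f = (x + 8)(x + 22)(x + 55)(x^3 + 33x^2 + 14x + 51), pattern 3+1+1+1. No other pattern occurs in this range, so the set of observed cycle types is {4+2, 3+3, 2+2+1+1, 3+1+1+1}. The candidates containing elements of all these cycle types are (C_3 x C_3) : C_4 (6T10) of order 36, A_6 (6T15) of order 360; the others are excluded. The observed types are precisely the cycle types that occur in (C_3 x C_3) : C_4 (6T10) (apart from the identity). Each of the other remaining candidates has further cycle types, and by the Chebotarev density theorem the matching factorization patterns would occur for a proportion of primes equal to their share of the group: A_6 (6T15) additionally contains elements of type 5+1 (144 of its 360 elements, about 40% of primes). None of the 19 primes tested shows any such pattern (for each of these groups the chance of that is below 10^-4), which rules them out. Hence G = (C_3 x C_3) : C_4 (6T10), of order 36.

(C_3 x C_3) : C_4 (also written G36+)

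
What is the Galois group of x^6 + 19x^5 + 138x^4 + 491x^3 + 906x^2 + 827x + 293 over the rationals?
The polynomial f is an irreducible sextic over Q, so G = Gal(f/Q) is one of the 16 transitive subgroups 6T1, ..., 6T16 of S_6. The discriminant of f is 324179200, which is not a perfect square, so G is not contained in A_6. The transitive groups of degree 6 not contained in A_6 are: C_6 (6T1, order 6), S_3 (6T2, order 6), D_6 (6T3, order 12), C_3 x S_3 (6T5, order 18), A_4 x C_2 (6T6, order 24), S_4 (6T8, order 24), S_3 x S_3 (6T9, order 36), S_4 x C_2 (6T11, order 48), (S_3 x S_3) : C_2 (6T13, order 72), PGL(2,5) (6T14, order 120), S_6 (6T16, order 720). By Dedekind's theorem, for a prime p not dividing disc(f) the degrees of the irreducible factors of f mod p form the cycle type of an element of G. Factoring f modulo the 23 such primes p <= 101 (skipping 2, 5, 37, which divide the discriminant), each new pattern first appears at: mod 3: f = (x^3 + 2x + 1)(x^3 + x^2 + x + 2), pattern 3+3; mod 13: f = (x^2 + 8)(x^2 + 11)(x^2 + 6x + 2), pattern 2+2+2; mod 67: f = (x + 5)(x + 10)(x + 24)(x + 27)(x + 30)(x + 57), pattern 1+1+1+1+1+1. No other pattern occurs in this range, so the set of observed cycle types is {3+3, 2+2+2, 1+1+1+1+1+1}. The candidates containing elements of all these cycle types are C_6 (6T1) of order 6, S_3 (6T2) of order 6, D_6 (6T3) of order 12, C_3 x S_3 (6T5) of order 18, A_4 x C_2 (6T6) of order 24, S_4 (6T8) of order 24, S_3 x S_3 (6T9) of order 36, S_4 x C_2 (6T11) of order 48, (S_3 x S_3) : C_2 (6T13) of order 72, PGL(2,5) (6T14) of order 120, S_6 (6T16) of order 720; the others are excluded. The observed types are precisely the cycle types that occur in S_3 (6T2). Each of the other remaining candidates has further cycle types, and by the Chebotarev density theorem the matching factorization patterns would occur for a proportion of primes equal to their share of the group: C_6 (6T1) additionally contains elements of type 6 (2 of its 6 elements, about 33% of primes); D_6 (6T3) additionally contains elements of type 6, 2+2+1+1 (5 of its 12 elements, about 42% of primes); C_3 x S_3 (6T5) additionally contains elements of type 6, 3+1+1+1 (10 of its 18 elements, about 56% of primes); A_4 x C_2 (6T6) additionally contains elements of type 6, 2+2+1+1, 2+1+1+1+1 (14 of its 24 elements, about 58% of primes); S_4 (6T8) additionally contains elements of type 4+1+1, 2+2+1+1 (9 of its 24 elements, about 38% of primes); S_3 x S_3 (6T9) additionally contains elements of type 6, 3+1+1+1, 2+2+1+1 (25 of its 36 elements, about 69% of primes); S_4 x C_2 (6T11) additionally contains elements of type 6, 4+2, 4+1+1, 2+2+1+1, 2+1+1+1+1 (32 of its 48 elements, about 67% of primes); (S_3 x S_3) : C_2 (6T13) additionally contains elements of type 6, 4+2, 3+2+1, 3+1+1+1, 2+2+1+1, 2+1+1+1+1 (61 of its 72 elements, about 85% of primes); PGL(2,5) (6T14) additionally contains elements of type 6, 5+1, 4+1+1, 2+2+1+1 (89 of its 120 elements, about 74% of primes); S_6 (6T16) additionally contains elements of type 6, 5+1, 4+2, 4+1+1, 3+2+1, 3+1+1+1, 2+2+1+1, 2+1+1+1+1 (664 of its 720 elements, about 92% of primes). None of the 23 primes tested shows any such pattern (for each of these groups the chance of that is below 10^-4), which rules them out. Hence G = S_3 (6T2), of order 6.

S_3 (also written S3)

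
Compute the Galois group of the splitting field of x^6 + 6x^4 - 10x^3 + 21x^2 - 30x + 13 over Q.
The polynomial f is an irreducible sextic over Q, so G = Gal(f/Q) is one of the 16 transitive subgroups 6T1, ..., 6T16 of S_6. The discriminant of f is -1024192512, which is not a perfect square, so G is not contained in A_6. The transitive groups of degree 6 not contained in A_6 are: C_6 (6T1, order 6), S_3 (6T2, order 6), D_6 (6T3, order 12), C_3 x S_3 (6T5, order 18), A_4 x C_2 (6T6, order 24), S_4 (6T8, order 24), S_3 x S_3 (6T9, order 36), S_4 x C_2 (6T11, order 48), (S_3 x S_3) : C_2 (6T13, order 72), PGL(2,5) (6T14, order 120), S_6 (6T16, order 720). By Dedekind's theorem, for a prime p not dividing disc(f) the degrees of the irreducible factors of f mod p form the cycle type of an element of G. Factoring f modulo the 21 such primes p <= 89 (skipping 2, 3, 7, which divide the discriminant), each new pattern first appears at: mod 5: f = (x^6 + x^4 + x^2 + 3), pattern 6; mod 11: f = (x + 6)(x^5 + 5x^4 + 9x^3 + 2x^2 + 9x + 4), pattern 5+1; mod 13: f = (x)(x + 11)(x^4 + 2x^3 + 10x^2 + 10x + 2), pattern 4+1+1; mod 23: f = (x + 13)(x + 19)(x^2 + 3)(x^2 + 14x + 21), pattern 2+2+1+1; mod 43: f = (x^3 + 19x^2 + 39x + 23)(x^3 + 24x^2 + 27x + 23), pattern 3+3; mod 61: f = (x^2 + 3x + 18)(x^2 + 16x + 35)(x^2 + 42x + 22), pattern 2+2+2. No other pattern occurs in this range, so the set of observed cycle types is {6, 5+1, 4+1+1, 2+2+1+1, 3+3, 2+2+2}. The candidates containing elements of all these cycle types are PGL(2,5) (6T14) of order 120, S_6 (6T16) of order 720; the others are excluded. The observed types are precisely the cycle types that occur in PGL(2,5) (6T14) (apart from the identity). Each of the other remaining candidates has further cycle types, and by the Chebotarev density theorem the matching factorization patterns would occur for a proportion of primes equal to their share of the group: S_6 (6T16) additionally contains elements of type 4+2, 3+2+1, 3+1+1+1, 2+1+1+1+1 (265 of its 720 elements, about 37% of primes). None of the 21 primes tested shows any such pattern (for each of these groups the chance of that is below 10^-4), which rules them out. Hence G = PGL(2,5) (6T14), of order 120.

PGL(2,5), S_5 acting on 6 points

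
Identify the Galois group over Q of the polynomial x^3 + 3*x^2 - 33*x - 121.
S_3, the symmetric group on 3 letters

The polynomial is an irreducible cubic over Q and its discriminant is -13068, which is not a perfect square. For an irreducible cubic, a non-square discriminant gives Galois group S_3.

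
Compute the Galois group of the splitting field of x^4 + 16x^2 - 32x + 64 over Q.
S_4 (order 24)

The polynomial is an irreducible quartic over Q and its discriminant is 105906176, which is not a perfect square, so the Galois group is not contained in A_4. The resolvent cubic y^3 - 16*y^2 - 256*y + 3072 is irreducible over Q. An irreducible resolvent with non-square discriminant gives S_4.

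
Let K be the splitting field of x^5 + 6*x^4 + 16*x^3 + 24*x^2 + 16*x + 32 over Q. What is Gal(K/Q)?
The polynomial f is an irreducible quintic over Q, so G = Gal(f/Q) is a transitive subgroup of S_5: one of C_5 (5T1, order 5), D_5 (5T2, order 10), F_20 (5T3, order 20), A_5 (5T4, order 60) or S_5 (5T5, order 120). The discriminant of f is 2316304384 = 48128^2, a perfect square, so G is contained in A_5. The transitive groups of degree 5 contained in A_5 are: C_5 (5T1, order 5), D_5 (5T2, order 10), A_5 (5T4, order 60). By Dedekind's theorem, for a prime p not dividing disc(f) the degrees of the irreducible factors of f mod p form the cycle type of an element of G. Factoring f modulo the 23 such primes p <= 97 (skipping 2, 47, which divide the discriminant), each new pattern first appears at: mod 3: f = (x^5 + x^3 + x + 2), pattern 5; mod 5: f = (x + 4)(x^2 + 3x + 4)(x^2 + 4x + 2), pattern 2+2+1; mod 83: f = (x + 6)(x + 26)(x + 32)(x + 48)(x + 60), pattern 1+1+1+1+1. No other pattern occurs in this range, so the set of observed cycle types is {5, 2+2+1, 1+1+1+1+1}. The candidates containing elements of all these cycle types are D_5 (5T2) of order 10, A_5 (5T4) of order 60; the others are excluded. The observed types are precisely the cycle types that occur in D_5 (5T2). Each of the other remaining candidates has further cycle types, and by the Chebotarev density theorem the matching factorization patterns would occur for a proportion of primes equal to their share of the group: A_5 (5T4) additionally contains elements of type 3+1+1 (20 of its 60 elements, about 33% of primes). None of the 23 primes tested shows any such pattern (for each of these groups the chance of that is below 10^-4), which rules them out. Hence G = D_5 (5T2), of order 10.

D_5, the dihedral group of order 10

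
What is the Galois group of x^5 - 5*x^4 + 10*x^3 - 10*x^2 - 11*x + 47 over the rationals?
S_5, the symmetric group on 5 letters

The polynomial f is an irreducible quintic over Q, so G = Gal(f/Q) is a transitive subgroup of S_5: one of C_5 (5T1, order 5), D_5 (5T2, order 10), F_20 (5T3, order 20), A_5 (5T4, order 60) or S_5 (5T5, order 120). The discriminant of f is 3008364544, which is not a perfect square, so G is not contained in A_5. The transitive groups of degree 5 not contained in A_5 are: F_20 (5T3, order 20), S_5 (5T5, order 120). By Dedekind's theorem, for a prime p not dividing disc(f) the degrees of the irreducible factors of f mod p form the cycle type of an element of G. Factoring f modulo the 3 such primes p <= 7 (skipping 2, which divides the discriminant), each new pattern first appears at: mod 3: f = (x^5 + x^4 + x^3 + 2x^2 + x + 2), pattern 5; mod 7: f = (x^2 + 4)(x^3 + 2x^2 + 6x + 3), pattern 3+2. No other pattern occurs in this range, so the set of observed cycle types is {5, 3+2}. Among the candidates above, the only group containing elements of all these cycle types is S_5 (5T5) — F_20 (5T3) lacks at least one of them. Hence G = S_5 (5T5), of order 120.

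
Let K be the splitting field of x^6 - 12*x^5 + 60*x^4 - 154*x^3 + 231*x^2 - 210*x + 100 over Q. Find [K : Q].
The degree of the splitting field over Q equals the order of the Galois group, so first determine the group. The polynomial f is an irreducible sextic over Q, so G = Gal(f/Q) is one of the 16 transitive subgroups 6T1, ..., 6T16 of S_6. The discriminant of f is -1160950579200, which is not a perfect square, so G is not contained in A_6. The transitive groups of degree 6 not contained in A_6 are: C_6 (6T1, order 6), S_3 (6T2, order 6), D_6 (6T3, order 12), C_3 x S_3 (6T5, order 18), A_4 x C_2 (6T6, order 24), S_4 (6T8, order 24), S_3 x S_3 (6T9, order 36), S_4 x C_2 (6T11, order 48), (S_3 x S_3) : C_2 (6T13, order 72), PGL(2,5) (6T14, order 120), S_6 (6T16, order 720). By Dedekind's theorem, for a prime p not dividing disc(f) the degrees of the irreducible factors of f mod p form the cycle type of an element of G. Factoring f modulo the 23 such primes p <= 101 (skipping 2, 3, 5, which divide the discriminant), each new pattern first appears at: mod 7: f = (x^3 + x^2 + 4x + 6)(x^3 + x^2 + 6x + 5), pattern 3+3; mod 11: f = (x^2 + 2x + 2)(x^2 + 3x + 3)(x^2 + 5x + 2), pattern 2+2+2; mod 61: f = (x + 22)(x + 24)(x + 41)(x + 45)(x + 47)(x + 53), pattern 1+1+1+1+1+1. No other pattern occurs in this range, so the set of observed cycle types is {3+3, 2+2+2, 1+1+1+1+1+1}. The candidates containing elements of all these cycle types are C_6 (6T1) of order 6, S_3 (6T2) of order 6, D_6 (6T3) of order 12, C_3 x S_3 (6T5) of order 18, A_4 x C_2 (6T6) of order 24, S_4 (6T8) of order 24, S_3 x S_3 (6T9) of order 36, S_4 x C_2 (6T11) of order 48, (S_3 x S_3) : C_2 (6T13) of order 72, PGL(2,5) (6T14) of order 120, S_6 (6T16) of order 720; the others are excluded. The observed types are precisely the cycle types that occur in S_3 (6T2). Each of the other remaining candidates has further cycle types, and by the Chebotarev density theorem the matching factorization patterns would occur for a proportion of primes equal to their share of the group: C_6 (6T1) additionally contains elements of type 6 (2 of its 6 elements, about 33% of primes); D_6 (6T3) additionally contains elements of type 6, 2+2+1+1 (5 of its 12 elements, about 42% of primes); C_3 x S_3 (6T5) additionally contains elements of type 6, 3+1+1+1 (10 of its 18 elements, about 56% of primes); A_4 x C_2 (6T6) additionally contains elements of type 6, 2+2+1+1, 2+1+1+1+1 (14 of its 24 elements, about 58% of primes); S_4 (6T8) additionally contains elements of type 4+1+1, 2+2+1+1 (9 of its 24 elements, about 38% of primes); S_3 x S_3 (6T9) additionally contains elements of type 6, 3+1+1+1, 2+2+1+1 (25 of its 36 elements, about 69% of primes); S_4 x C_2 (6T11) additionally contains elements of type 6, 4+2, 4+1+1, 2+2+1+1, 2+1+1+1+1 (32 of its 48 elements, about 67% of primes); (S_3 x S_3) : C_2 (6T13) additionally contains elements of type 6, 4+2, 3+2+1, 3+1+1+1, 2+2+1+1, 2+1+1+1+1 (61 of its 72 elements, about 85% of primes); PGL(2,5) (6T14) additionally contains elements of type 6, 5+1, 4+1+1, 2+2+1+1 (89 of its 120 elements, about 74% of primes); S_6 (6T16) additionally contains elements of type 6, 5+1, 4+2, 4+1+1, 3+2+1, 3+1+1+1, 2+2+1+1, 2+1+1+1+1 (664 of its 720 elements, about 92% of primes). None of the 23 primes tested shows any such pattern (for each of these groups the chance of that is below 10^-4), which rules them out. Hence G = S_3 (6T2), of order 6. The Galois group S_3 (6T2) has order 6, so the splitting field has degree 6 over Q.

6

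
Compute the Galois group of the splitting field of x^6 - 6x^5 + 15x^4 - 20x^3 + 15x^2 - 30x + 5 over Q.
The polynomial f is an irreducible sextic over Q, so G = Gal(f/Q) is one of the 16 transitive subgroups 6T1, ..., 6T16 of S_6. The discriminant of f is 746496000000 = 864000^2, a perfect square, so G is contained in A_6. The transitive groups of degree 6 contained in A_6 are: A_4 (6T4, order 12), S_4 (6T7, order 24), (C_3 x C_3) : C_4 (6T10, order 36), PSL(2,5) (6T12, order 60), A_6 (6T15, order 360). By Dedekind's theorem, for a prime p not dividing disc(f) the degrees of the irreducible factors of f mod p form the cycle type of an element of G. Factoring f modulo the 6 such primes p <= 23 (skipping 2, 3, 5, which divide the discriminant), each new pattern first appears at: mod 7: f = (x + 3)(x^5 + 5x^4 + x^2 + 5x + 4), pattern 5+1; mod 23: f = (x + 1)(x + 10)(x + 15)(x^3 + 14x^2 + 5x + 10), pattern 3+1+1+1. No other pattern occurs in this range, so the set of observed cycle types is {5+1, 3+1+1+1}. Among the candidates above, the only group containing elements of all these cycle types is A_6 (6T15) — each of A_4 (6T4), S_4 (6T7), (C_3 x C_3) : C_4 (6T10), PSL(2,5) (6T12) lacks at least one of them. Hence G = A_6 (6T15), of order 360.

A_6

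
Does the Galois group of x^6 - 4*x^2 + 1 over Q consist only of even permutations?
The polynomial is irreducible of degree 6 over Q. Its discriminant is -3356224, which is not a perfect square. A Galois group lies in the alternating group exactly when the discriminant is a square in Q, so the Galois group (S_4 x C_2) is not contained in A_6.

No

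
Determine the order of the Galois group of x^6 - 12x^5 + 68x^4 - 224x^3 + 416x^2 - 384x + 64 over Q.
12

The degree of the splitting field over Q equals the order of the Galois group, so first determine the group. The polynomial f is an irreducible sextic over Q, so G = Gal(f/Q) is one of the 16 transitive subgroups 6T1, ..., 6T16 of S_6. The discriminant of f is 164995463643136 = 12845056^2, a perfect square, so G is contained in A_6. The transitive groups of degree 6 contained in A_6 are: A_4 (6T4, order 12), S_4 (6T7, order 24), (C_3 x C_3) : C_4 (6T10, order 36), PSL(2,5) (6T12, order 60), A_6 (6T15, order 360). By Dedekind's theorem, for a prime p not dividing disc(f) the degrees of the irreducible factors of f mod p form the cycle type of an element of G. Factoring f modulo the 33 such primes p <= 149 (skipping 2, 7, which divide the discriminant), each new pattern first appears at: mod 3: f = (x^3 + x^2 + 2x + 1)(x^3 + 2x^2 + x + 1), pattern 3+3; mod 13: f = (x + 2)(x + 7)(x^2 + 9x + 9)(x^2 + 9x + 10), pattern 2+2+1+1. No other pattern occurs in this range, so the set of observed cycle types is {3+3, 2+2+1+1}. The candidates containing elements of all these cycle types are A_4 (6T4) of order 12, S_4 (6T7) of order 24, (C_3 x C_3) : C_4 (6T10) of order 36, PSL(2,5) (6T12) of order 60, A_6 (6T15) of order 360; the others are excluded. The observed types are precisely the cycle types that occur in A_4 (6T4) (apart from the identity). Each of the other remaining candidates has further cycle types, and by the Chebotarev density theorem the matching factorization patterns would occur for a proportion of primes equal to their share of the group: S_4 (6T7) additionally contains elements of type 4+2 (6 of its 24 elements, about 25% of primes); (C_3 x C_3) : C_4 (6T10) additionally contains elements of type 4+2, 3+1+1+1 (22 of its 36 elements, about 61% of primes); PSL(2,5) (6T12) additionally contains elements of type 5+1 (24 of its 60 elements, about 40% of primes); A_6 (6T15) additionally contains elements of type 5+1, 4+2, 3+1+1+1 (274 of its 360 elements, about 76% of primes). None of the 33 primes tested shows any such pattern (for each of these groups the chance of that is below 10^-4), which rules them out. Hence G = A_4 (6T4), of order 12. The Galois group A_4 (6T4) has order 12, so the splitting field has degree 12 over Q.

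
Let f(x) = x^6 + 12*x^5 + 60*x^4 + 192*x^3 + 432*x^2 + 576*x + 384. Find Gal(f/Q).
D_6 (order 12)

The polynomial f is an irreducible sextic over Q, so G = Gal(f/Q) is one of the 16 transitive subgroups 6T1, ..., 6T16 of S_6. The discriminant of f is 1352605460594688, which is not a perfect square, so G is not contained in A_6. The transitive groups of degree 6 not contained in A_6 are: C_6 (6T1, order 6), S_3 (6T2, order 6), D_6 (6T3, order 12), C_3 x S_3 (6T5, order 18), A_4 x C_2 (6T6, order 24), S_4 (6T8, order 24), S_3 x S_3 (6T9, order 36), S_4 x C_2 (6T11, order 48), (S_3 x S_3) : C_2 (6T13, order 72), PGL(2,5) (6T14, order 120), S_6 (6T16, order 720). By Dedekind's theorem, for a prime p not dividing disc(f) the degrees of the irreducible factors of f mod p form the cycle type of an element of G. Factoring f modulo the 79 such primes p <= 419 (skipping 2, 3, which divide the discriminant), each new pattern first appears at: mod 5: f = (x^6 + 2x^5 + 2x^3 + 2x^2 + x + 4), pattern 6; mod 7: f = (x^2 + 4)(x^2 + 2x + 2)(x^2 + 3x + 6), pattern 2+2+2; mod 11: f = (x + 3)(x + 6)(x^2 + 1)(x^2 + 3x + 3), pattern 2+2+1+1; mod 13: f = (x^3 + 6x^2 + 12x + 4)(x^3 + 6x^2 + 12x + 5), pattern 3+3; mod 97: f = (x + 1)(x + 38)(x + 49)(x + 56)(x + 64)(x + 95), pattern 1+1+1+1+1+1. No other pattern occurs in this range, so the set of observed cycle types is {6, 2+2+2, 2+2+1+1, 3+3, 1+1+1+1+1+1}. The candidates containing elements of all these cycle types are D_6 (6T3) of order 12, A_4 x C_2 (6T6) of order 24, S_3 x S_3 (6T9) of order 36, S_4 x C_2 (6T11) of order 48, (S_3 x S_3) : C_2 (6T13) of order 72, PGL(2,5) (6T14) of order 120, S_6 (6T16) of order 720; the others are excluded. The observed types are precisely the cycle types that occur in D_6 (6T3). Each of the other remaining candidates has further cycle types, and by the Chebotarev density theorem the matching factorization patterns would occur for a proportion of primes equal to their share of the group: A_4 x C_2 (6T6) additionally contains elements of type 2+1+1+1+1 (3 of its 24 elements, about 12% of primes); S_3 x S_3 (6T9) additionally contains elements of type 3+1+1+1 (4 of its 36 elements, about 11% of primes); S_4 x C_2 (6T11) additionally contains elements of type 4+2, 4+1+1, 2+1+1+1+1 (15 of its 48 elements, about 31% of primes); (S_3 x S_3) : C_2 (6T13) additionally contains elements of type 4+2, 3+2+1, 3+1+1+1, 2+1+1+1+1 (40 of its 72 elements, about 56% of primes); PGL(2,5) (6T14) additionally contains elements of type 5+1, 4+1+1 (54 of its 120 elements, about 45% of primes); S_6 (6T16) additionally contains elements of type 5+1, 4+2, 4+1+1, 3+2+1, 3+1+1+1, 2+1+1+1+1 (499 of its 720 elements, about 69% of primes). None of the 79 primes tested shows any such pattern (for each of these groups the chance of that is below 10^-4), which rules them out. Hence G = D_6 (6T3), of order 12.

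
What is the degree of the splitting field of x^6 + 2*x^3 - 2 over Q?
The degree of the splitting field over Q equals the order of the Galois group, so first determine the group. The polynomial f is an irreducible sextic over Q, so G = Gal(f/Q) is one of the 16 transitive subgroups 6T1, ..., 6T16 of S_6. The discriminant of f is 5038848, which is not a perfect square, so G is not contained in A_6. The transitive groups of degree 6 not contained in A_6 are: C_6 (6T1, order 6), S_3 (6T2, order 6), D_6 (6T3, order 12), C_3 x S_3 (6T5, order 18), A_4 x C_2 (6T6, order 24), S_4 (6T8, order 24), S_3 x S_3 (6T9, order 36), S_4 x C_2 (6T11, order 48), (S_3 x S_3) : C_2 (6T13, order 72), PGL(2,5) (6T14, order 120), S_6 (6T16, order 720). By Dedekind's theorem, for a prime p not dividing disc(f) the degrees of the irreducible factors of f mod p form the cycle type of an element of G. Factoring f modulo the 23 such primes p <= 97 (skipping 2, 3, which divide the discriminant), each new pattern first appears at: mod 5: f = (x^6 + 2x^3 + 3), pattern 6; mod 11: f = (x + 6)(x + 8)(x^2 + 3x + 9)(x^2 + 5x + 3), pattern 2+2+1+1; mod 13: f = (x + 7)(x + 8)(x + 11)(x^3 + 10), pattern 3+1+1+1; mod 31: f = (x^2 + 17x + 27)(x^2 + 22x + 11)(x^2 + 23x + 24), pattern 2+2+2; mod 97: f = (x^3 + 11)(x^3 + 88), pattern 3+3. No other pattern occurs in this range, so the set of observed cycle types is {6, 2+2+1+1, 3+1+1+1, 2+2+2, 3+3}. The candidates containing elements of all these cycle types are S_3 x S_3 (6T9) of order 36, (S_3 x S_3) : C_2 (6T13) of order 72, S_6 (6T16) of order 720; the others are excluded. The observed types are precisely the cycle types that occur in S_3 x S_3 (6T9) (apart from the identity). Each of the other remaining candidates has further cycle types, and by the Chebotarev density theorem the matching factorization patterns would occur for a proportion of primes equal to their share of the group: (S_3 x S_3) : C_2 (6T13) additionally contains elements of type 4+2, 3+2+1, 2+1+1+1+1 (36 of its 72 elements, about 50% of primes); S_6 (6T16) additionally contains elements of type 5+1, 4+2, 4+1+1, 3+2+1, 2+1+1+1+1 (459 of its 720 elements, about 64% of primes). None of the 23 primes tested shows any such pattern (for each of these groups the chance of that is below 10^-4), which rules them out. Hence G = S_3 x S_3 (6T9), of order 36. The Galois group S_3 x S_3 (6T9) has order 36, so the splitting field has degree 36 over Q.

36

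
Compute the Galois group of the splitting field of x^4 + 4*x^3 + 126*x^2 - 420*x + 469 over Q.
A_4 (order 12)

The polynomial is an irreducible quartic over Q and its discriminant is 1149321220096 = 1072064^2, a perfect square, so the Galois group is contained in A_4. The resolvent cubic y^3 - 126*y^2 - 3556*y + 52472 is irreducible over Q. An irreducible resolvent with square discriminant gives A_4.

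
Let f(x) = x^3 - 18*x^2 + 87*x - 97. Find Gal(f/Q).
The polynomial is an irreducible cubic over Q and its discriminant is 35721 = 189^2, a perfect square. For an irreducible cubic, a square discriminant forces the Galois group to be A_3, the cyclic group of order 3.

C_3 (also written C3)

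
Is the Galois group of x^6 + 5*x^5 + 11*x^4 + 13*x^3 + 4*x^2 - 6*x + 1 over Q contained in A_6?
The polynomial is irreducible of degree 6 over Q. Its discriminant is 525625 = 725^2, a perfect square. A Galois group lies in the alternating group exactly when the discriminant is a square in Q, so the Galois group ((C_3 x C_3) : C_4) is contained in A_6.

Yes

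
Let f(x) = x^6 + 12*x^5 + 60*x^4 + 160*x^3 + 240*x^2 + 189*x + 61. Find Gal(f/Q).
(S_3 x S_3) : C_2 (also written G72)

The polynomial f is an irreducible sextic over Q, so G = Gal(f/Q) is one of the 16 transitive subgroups 6T1, ..., 6T16 of S_6. The discriminant of f is -9059283, which is not a perfect square, so G is not contained in A_6. The transitive groups of degree 6 not contained in A_6 are: C_6 (6T1, order 6), S_3 (6T2, order 6), D_6 (6T3, order 12), C_3 x S_3 (6T5, order 18), A_4 x C_2 (6T6, order 24), S_4 (6T8, order 24), S_3 x S_3 (6T9, order 36), S_4 x C_2 (6T11, order 48), (S_3 x S_3) : C_2 (6T13, order 72), PGL(2,5) (6T14, order 120), S_6 (6T16, order 720). By Dedekind's theorem, for a prime p not dividing disc(f) the degrees of the irreducible factors of f mod p form the cycle type of an element of G. Factoring f modulo the 28 such primes p <= 127 (skipping 3, 17, 43, which divide the discriminant), each new pattern first appears at: mod 2: f = (x^6 + x + 1), pattern 6; mod 7: f = (x + 3)(x^2 + x + 4)(x^3 + x^2 + 1), pattern 3+2+1; mod 11: f = (x^2 + 2x + 2)(x^4 + 10x^3 + 5x^2 + 9x + 3), pattern 4+2; mod 13: f = (x + 5)(x + 10)(x^2 + 3x + 5)(x^2 + 7x + 3), pattern 2+2+1+1; mod 61: f = (x)(x + 42)(x + 53)(x + 59)(x^2 + 41x + 6), pattern 2+1+1+1+1; mod 97: f = (x + 50)(x + 87)(x + 89)(x^3 + 77x^2 + 65x + 87), pattern 3+1+1+1; mod 113: f = (x^2 + 6)(x^2 + 53x + 61)(x^2 + 72x + 19), pattern 2+2+2; mod 127: f = (x^3 + 45x^2 + 20x + 104)(x^3 + 94x^2 + x + 36), pattern 3+3. No other pattern occurs in this range, so the set of observed cycle types is {6, 3+2+1, 4+2, 2+2+1+1, 2+1+1+1+1, 3+1+1+1, 2+2+2, 3+3}. The candidates containing elements of all these cycle types are (S_3 x S_3) : C_2 (6T13) of order 72, S_6 (6T16) of order 720; the others are excluded. The observed types are precisely the cycle types that occur in (S_3 x S_3) : C_2 (6T13) (apart from the identity). Each of the other remaining candidates has further cycle types, and by the Chebotarev density theorem the matching factorization patterns would occur for a proportion of primes equal to their share of the group: S_6 (6T16) additionally contains elements of type 5+1, 4+1+1 (234 of its 720 elements, about 32% of primes). None of the 28 primes tested shows any such pattern (for each of these groups the chance of that is below 10^-4), which rules them out. Hence G = (S_3 x S_3) : C_2 (6T13), of order 72.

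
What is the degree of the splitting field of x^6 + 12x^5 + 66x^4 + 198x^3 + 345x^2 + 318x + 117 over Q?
The degree of the splitting field over Q equals the order of the Galois group, so first determine the group. The polynomial f is an irreducible sextic over Q, so G = Gal(f/Q) is one of the 16 transitive subgroups 6T1, ..., 6T16 of S_6. The discriminant of f is -1024192512, which is not a perfect square, so G is not contained in A_6. The transitive groups of degree 6 not contained in A_6 are: C_6 (6T1, order 6), S_3 (6T2, order 6), D_6 (6T3, order 12), C_3 x S_3 (6T5, order 18), A_4 x C_2 (6T6, order 24), S_4 (6T8, order 24), S_3 x S_3 (6T9, order 36), S_4 x C_2 (6T11, order 48), (S_3 x S_3) : C_2 (6T13, order 72), PGL(2,5) (6T14, order 120), S_6 (6T16, order 720). By Dedekind's theorem, for a prime p not dividing disc(f) the degrees of the irreducible factors of f mod p form the cycle type of an element of G. Factoring f modulo the 21 such primes p <= 89 (skipping 2, 3, 7, which divide the discriminant), each new pattern first appears at: mod 5: f = (x^6 + 2x^5 + x^4 + 3x^3 + 3x + 2), pattern 6; mod 11: f = (x + 8)(x^5 + 4x^4 + x^3 + 3x^2 + 2x + 5), pattern 5+1; mod 13: f = (x)(x + 2)(x^4 + 10x^3 + 7x^2 + 2x + 3), pattern 4+1+1; mod 23: f = (x + 15)(x + 21)(x^2 + 4x + 7)(x^2 + 18x + 7), pattern 2+2+1+1; mod 43: f = (x^3 + 25x^2 + 41x + 13)(x^3 + 30x^2 + 6x + 9), pattern 3+3; mod 61: f = (x^2 + 7x + 28)(x^2 + 20x + 10)(x^2 + 46x + 49), pattern 2+2+2. No other pattern occurs in this range, so the set of observed cycle types is {6, 5+1, 4+1+1, 2+2+1+1, 3+3, 2+2+2}. The candidates containing elements of all these cycle types are PGL(2,5) (6T14) of order 120, S_6 (6T16) of order 720; the others are excluded. The observed types are precisely the cycle types that occur in PGL(2,5) (6T14) (apart from the identity). Each of the other remaining candidates has further cycle types, and by the Chebotarev density theorem the matching factorization patterns would occur for a proportion of primes equal to their share of the group: S_6 (6T16) additionally contains elements of type 4+2, 3+2+1, 3+1+1+1, 2+1+1+1+1 (265 of its 720 elements, about 37% of primes). None of the 21 primes tested shows any such pattern (for each of these groups the chance of that is below 10^-4), which rules them out. Hence G = PGL(2,5) (6T14), of order 120. The Galois group PGL(2,5) (6T14) has order 120, so the splitting field has degree 120 over Q.

120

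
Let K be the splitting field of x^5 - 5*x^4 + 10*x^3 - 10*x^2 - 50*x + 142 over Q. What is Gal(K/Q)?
A_5, the alternating group on 5 letters

The polynomial f is an irreducible quintic over Q, so G = Gal(f/Q) is a transitive subgroup of S_5: one of C_5 (5T1, order 5), D_5 (5T2, order 10), F_20 (5T3, order 20), A_5 (5T4, order 60) or S_5 (5T5, order 120). The discriminant of f is 58564000000 = 242000^2, a perfect square, so G is contained in A_5. The transitive groups of degree 5 contained in A_5 are: C_5 (5T1, order 5), D_5 (5T2, order 10), A_5 (5T4, order 60). By Dedekind's theorem, for a prime p not dividing disc(f) the degrees of the irreducible factors of f mod p form the cycle type of an element of G. Factoring f modulo the 3 such primes p <= 13 (skipping 2, 5, 11, which divide the discriminant), each new pattern first appears at: mod 3: f = (x^5 + x^4 + x^3 + 2x^2 + x + 1), pattern 5; mod 13: f = (x + 5)(x + 7)(x^3 + 9x^2 + 10x + 10), pattern 3+1+1. No other pattern occurs in this range, so the set of observed cycle types is {5, 3+1+1}. Among the candidates above, the only group containing elements of all these cycle types is A_5 (5T4) — each of C_5 (5T1), D_5 (5T2) lacks at least one of them. Hence G = A_5 (5T4), of order 60.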